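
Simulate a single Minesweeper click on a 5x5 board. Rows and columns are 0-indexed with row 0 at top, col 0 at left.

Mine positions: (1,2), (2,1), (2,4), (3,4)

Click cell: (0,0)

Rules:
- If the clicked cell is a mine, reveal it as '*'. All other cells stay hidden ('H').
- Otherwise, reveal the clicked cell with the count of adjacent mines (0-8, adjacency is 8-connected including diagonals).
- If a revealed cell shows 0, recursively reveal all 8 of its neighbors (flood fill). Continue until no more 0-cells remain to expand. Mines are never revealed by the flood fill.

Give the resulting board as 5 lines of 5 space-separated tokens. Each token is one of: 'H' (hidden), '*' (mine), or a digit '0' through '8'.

0 1 H H H
1 2 H H H
H H H H H
H H H H H
H H H H H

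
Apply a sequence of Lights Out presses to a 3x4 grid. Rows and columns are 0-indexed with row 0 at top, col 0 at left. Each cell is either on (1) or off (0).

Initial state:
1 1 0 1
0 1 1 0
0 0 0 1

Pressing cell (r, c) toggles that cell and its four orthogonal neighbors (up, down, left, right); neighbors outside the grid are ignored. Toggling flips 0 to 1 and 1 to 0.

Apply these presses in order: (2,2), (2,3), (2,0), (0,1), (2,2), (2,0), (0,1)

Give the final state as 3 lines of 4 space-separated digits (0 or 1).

After press 1 at (2,2):
1 1 0 1
0 1 0 0
0 1 1 0

After press 2 at (2,3):
1 1 0 1
0 1 0 1
0 1 0 1

After press 3 at (2,0):
1 1 0 1
1 1 0 1
1 0 0 1

After press 4 at (0,1):
0 0 1 1
1 0 0 1
1 0 0 1

After press 5 at (2,2):
0 0 1 1
1 0 1 1
1 1 1 0

After press 6 at (2,0):
0 0 1 1
0 0 1 1
0 0 1 0

After press 7 at (0,1):
1 1 0 1
0 1 1 1
0 0 1 0

Answer: 1 1 0 1
0 1 1 1
0 0 1 0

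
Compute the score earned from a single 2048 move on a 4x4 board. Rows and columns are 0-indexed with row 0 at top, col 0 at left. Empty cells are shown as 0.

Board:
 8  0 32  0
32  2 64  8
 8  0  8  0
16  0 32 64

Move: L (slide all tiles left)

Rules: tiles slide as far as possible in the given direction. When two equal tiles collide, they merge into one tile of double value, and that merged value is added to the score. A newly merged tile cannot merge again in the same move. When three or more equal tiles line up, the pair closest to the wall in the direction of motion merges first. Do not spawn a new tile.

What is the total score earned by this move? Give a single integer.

Slide left:
row 0: [8, 0, 32, 0] -> [8, 32, 0, 0]  score +0 (running 0)
row 1: [32, 2, 64, 8] -> [32, 2, 64, 8]  score +0 (running 0)
row 2: [8, 0, 8, 0] -> [16, 0, 0, 0]  score +16 (running 16)
row 3: [16, 0, 32, 64] -> [16, 32, 64, 0]  score +0 (running 16)
Board after move:
 8 32  0  0
32  2 64  8
16  0  0  0
16 32 64  0

Answer: 16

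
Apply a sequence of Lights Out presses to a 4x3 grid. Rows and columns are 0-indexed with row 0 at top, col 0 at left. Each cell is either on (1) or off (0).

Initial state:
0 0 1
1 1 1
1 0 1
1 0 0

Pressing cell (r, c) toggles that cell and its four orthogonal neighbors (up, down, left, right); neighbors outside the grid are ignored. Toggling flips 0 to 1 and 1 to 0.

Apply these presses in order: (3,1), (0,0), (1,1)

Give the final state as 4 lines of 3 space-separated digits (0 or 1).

After press 1 at (3,1):
0 0 1
1 1 1
1 1 1
0 1 1

After press 2 at (0,0):
1 1 1
0 1 1
1 1 1
0 1 1

After press 3 at (1,1):
1 0 1
1 0 0
1 0 1
0 1 1

Answer: 1 0 1
1 0 0
1 0 1
0 1 1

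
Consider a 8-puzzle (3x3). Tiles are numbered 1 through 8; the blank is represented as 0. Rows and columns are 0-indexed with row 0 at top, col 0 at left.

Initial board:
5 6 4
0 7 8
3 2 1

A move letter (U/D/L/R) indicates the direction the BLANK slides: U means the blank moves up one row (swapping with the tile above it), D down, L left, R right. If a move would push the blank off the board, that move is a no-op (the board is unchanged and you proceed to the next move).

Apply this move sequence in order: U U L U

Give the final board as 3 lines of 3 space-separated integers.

After move 1 (U):
0 6 4
5 7 8
3 2 1

After move 2 (U):
0 6 4
5 7 8
3 2 1

After move 3 (L):
0 6 4
5 7 8
3 2 1

After move 4 (U):
0 6 4
5 7 8
3 2 1

Answer: 0 6 4
5 7 8
3 2 1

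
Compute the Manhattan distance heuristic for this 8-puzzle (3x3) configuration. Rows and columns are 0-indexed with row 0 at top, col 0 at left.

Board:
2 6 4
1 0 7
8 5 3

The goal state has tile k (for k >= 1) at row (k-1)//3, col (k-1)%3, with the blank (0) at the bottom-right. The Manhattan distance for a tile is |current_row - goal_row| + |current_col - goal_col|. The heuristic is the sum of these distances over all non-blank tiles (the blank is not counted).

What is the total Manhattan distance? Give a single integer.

Answer: 14

Derivation:
Tile 2: at (0,0), goal (0,1), distance |0-0|+|0-1| = 1
Tile 6: at (0,1), goal (1,2), distance |0-1|+|1-2| = 2
Tile 4: at (0,2), goal (1,0), distance |0-1|+|2-0| = 3
Tile 1: at (1,0), goal (0,0), distance |1-0|+|0-0| = 1
Tile 7: at (1,2), goal (2,0), distance |1-2|+|2-0| = 3
Tile 8: at (2,0), goal (2,1), distance |2-2|+|0-1| = 1
Tile 5: at (2,1), goal (1,1), distance |2-1|+|1-1| = 1
Tile 3: at (2,2), goal (0,2), distance |2-0|+|2-2| = 2
Sum: 1 + 2 + 3 + 1 + 3 + 1 + 1 + 2 = 14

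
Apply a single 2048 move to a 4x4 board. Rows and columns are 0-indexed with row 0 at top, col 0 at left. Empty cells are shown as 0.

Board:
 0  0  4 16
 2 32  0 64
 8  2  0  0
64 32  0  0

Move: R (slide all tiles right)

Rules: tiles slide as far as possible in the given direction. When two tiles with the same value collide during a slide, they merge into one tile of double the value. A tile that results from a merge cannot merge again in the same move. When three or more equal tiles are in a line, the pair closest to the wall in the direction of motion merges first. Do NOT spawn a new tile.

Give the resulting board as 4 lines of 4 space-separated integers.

Answer:  0  0  4 16
 0  2 32 64
 0  0  8  2
 0  0 64 32

Derivation:
Slide right:
row 0: [0, 0, 4, 16] -> [0, 0, 4, 16]
row 1: [2, 32, 0, 64] -> [0, 2, 32, 64]
row 2: [8, 2, 0, 0] -> [0, 0, 8, 2]
row 3: [64, 32, 0, 0] -> [0, 0, 64, 32]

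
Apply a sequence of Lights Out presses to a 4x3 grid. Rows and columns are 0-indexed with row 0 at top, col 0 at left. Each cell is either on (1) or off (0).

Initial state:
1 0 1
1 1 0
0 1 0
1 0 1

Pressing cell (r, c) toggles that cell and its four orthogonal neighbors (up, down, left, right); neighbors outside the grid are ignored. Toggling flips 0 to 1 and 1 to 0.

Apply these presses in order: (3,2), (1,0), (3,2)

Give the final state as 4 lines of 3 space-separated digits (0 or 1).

Answer: 0 0 1
0 0 0
1 1 0
1 0 1

Derivation:
After press 1 at (3,2):
1 0 1
1 1 0
0 1 1
1 1 0

After press 2 at (1,0):
0 0 1
0 0 0
1 1 1
1 1 0

After press 3 at (3,2):
0 0 1
0 0 0
1 1 0
1 0 1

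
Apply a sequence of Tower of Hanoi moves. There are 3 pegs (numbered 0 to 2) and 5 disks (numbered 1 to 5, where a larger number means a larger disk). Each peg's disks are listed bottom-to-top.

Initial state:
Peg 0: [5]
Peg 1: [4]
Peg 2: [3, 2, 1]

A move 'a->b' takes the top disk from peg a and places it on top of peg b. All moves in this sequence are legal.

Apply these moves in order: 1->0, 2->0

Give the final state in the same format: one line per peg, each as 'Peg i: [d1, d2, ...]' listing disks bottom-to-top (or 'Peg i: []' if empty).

Answer: Peg 0: [5, 4, 1]
Peg 1: []
Peg 2: [3, 2]

Derivation:
After move 1 (1->0):
Peg 0: [5, 4]
Peg 1: []
Peg 2: [3, 2, 1]

After move 2 (2->0):
Peg 0: [5, 4, 1]
Peg 1: []
Peg 2: [3, 2]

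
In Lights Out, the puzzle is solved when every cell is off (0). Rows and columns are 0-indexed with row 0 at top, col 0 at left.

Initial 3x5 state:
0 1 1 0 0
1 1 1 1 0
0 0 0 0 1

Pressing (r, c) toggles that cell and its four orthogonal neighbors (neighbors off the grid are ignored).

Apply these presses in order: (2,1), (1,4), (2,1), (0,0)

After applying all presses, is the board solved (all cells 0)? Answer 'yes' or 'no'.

Answer: no

Derivation:
After press 1 at (2,1):
0 1 1 0 0
1 0 1 1 0
1 1 1 0 1

After press 2 at (1,4):
0 1 1 0 1
1 0 1 0 1
1 1 1 0 0

After press 3 at (2,1):
0 1 1 0 1
1 1 1 0 1
0 0 0 0 0

After press 4 at (0,0):
1 0 1 0 1
0 1 1 0 1
0 0 0 0 0

Lights still on: 6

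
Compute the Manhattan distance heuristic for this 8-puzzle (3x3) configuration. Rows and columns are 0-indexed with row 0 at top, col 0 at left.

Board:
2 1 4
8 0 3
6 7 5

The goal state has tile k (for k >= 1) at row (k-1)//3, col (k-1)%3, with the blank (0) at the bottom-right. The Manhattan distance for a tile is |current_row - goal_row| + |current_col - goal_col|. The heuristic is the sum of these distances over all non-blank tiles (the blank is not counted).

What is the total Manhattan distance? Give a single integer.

Tile 2: (0,0)->(0,1) = 1
Tile 1: (0,1)->(0,0) = 1
Tile 4: (0,2)->(1,0) = 3
Tile 8: (1,0)->(2,1) = 2
Tile 3: (1,2)->(0,2) = 1
Tile 6: (2,0)->(1,2) = 3
Tile 7: (2,1)->(2,0) = 1
Tile 5: (2,2)->(1,1) = 2
Sum: 1 + 1 + 3 + 2 + 1 + 3 + 1 + 2 = 14

Answer: 14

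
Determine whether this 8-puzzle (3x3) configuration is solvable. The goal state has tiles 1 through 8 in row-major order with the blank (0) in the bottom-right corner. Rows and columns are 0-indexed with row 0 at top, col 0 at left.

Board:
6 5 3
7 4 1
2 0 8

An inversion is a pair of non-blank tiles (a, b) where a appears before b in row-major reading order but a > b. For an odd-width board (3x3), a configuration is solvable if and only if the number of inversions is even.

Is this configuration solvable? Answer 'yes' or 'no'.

Inversions (pairs i<j in row-major order where tile[i] > tile[j] > 0): 16
16 is even, so the puzzle is solvable.

Answer: yes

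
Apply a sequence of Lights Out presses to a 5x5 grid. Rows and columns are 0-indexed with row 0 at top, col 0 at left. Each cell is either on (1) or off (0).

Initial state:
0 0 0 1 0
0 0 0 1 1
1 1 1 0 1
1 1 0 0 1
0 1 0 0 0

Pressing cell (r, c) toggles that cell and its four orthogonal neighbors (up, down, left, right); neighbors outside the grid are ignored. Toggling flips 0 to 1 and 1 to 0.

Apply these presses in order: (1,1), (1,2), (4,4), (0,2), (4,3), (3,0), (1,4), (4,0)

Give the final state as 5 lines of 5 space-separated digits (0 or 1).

Answer: 0 0 0 0 1
1 0 1 1 0
0 0 0 0 0
1 0 0 1 0
0 0 1 0 0

Derivation:
After press 1 at (1,1):
0 1 0 1 0
1 1 1 1 1
1 0 1 0 1
1 1 0 0 1
0 1 0 0 0

After press 2 at (1,2):
0 1 1 1 0
1 0 0 0 1
1 0 0 0 1
1 1 0 0 1
0 1 0 0 0

After press 3 at (4,4):
0 1 1 1 0
1 0 0 0 1
1 0 0 0 1
1 1 0 0 0
0 1 0 1 1

After press 4 at (0,2):
0 0 0 0 0
1 0 1 0 1
1 0 0 0 1
1 1 0 0 0
0 1 0 1 1

After press 5 at (4,3):
0 0 0 0 0
1 0 1 0 1
1 0 0 0 1
1 1 0 1 0
0 1 1 0 0

After press 6 at (3,0):
0 0 0 0 0
1 0 1 0 1
0 0 0 0 1
0 0 0 1 0
1 1 1 0 0

After press 7 at (1,4):
0 0 0 0 1
1 0 1 1 0
0 0 0 0 0
0 0 0 1 0
1 1 1 0 0

After press 8 at (4,0):
0 0 0 0 1
1 0 1 1 0
0 0 0 0 0
1 0 0 1 0
0 0 1 0 0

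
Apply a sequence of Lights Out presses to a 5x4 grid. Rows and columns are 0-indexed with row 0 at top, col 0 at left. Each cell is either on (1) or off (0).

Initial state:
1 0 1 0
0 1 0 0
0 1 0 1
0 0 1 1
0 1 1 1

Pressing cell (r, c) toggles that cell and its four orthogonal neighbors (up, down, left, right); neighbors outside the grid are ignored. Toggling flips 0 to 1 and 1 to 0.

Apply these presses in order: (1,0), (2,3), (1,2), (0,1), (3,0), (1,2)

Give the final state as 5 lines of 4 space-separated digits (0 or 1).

After press 1 at (1,0):
0 0 1 0
1 0 0 0
1 1 0 1
0 0 1 1
0 1 1 1

After press 2 at (2,3):
0 0 1 0
1 0 0 1
1 1 1 0
0 0 1 0
0 1 1 1

After press 3 at (1,2):
0 0 0 0
1 1 1 0
1 1 0 0
0 0 1 0
0 1 1 1

After press 4 at (0,1):
1 1 1 0
1 0 1 0
1 1 0 0
0 0 1 0
0 1 1 1

After press 5 at (3,0):
1 1 1 0
1 0 1 0
0 1 0 0
1 1 1 0
1 1 1 1

After press 6 at (1,2):
1 1 0 0
1 1 0 1
0 1 1 0
1 1 1 0
1 1 1 1

Answer: 1 1 0 0
1 1 0 1
0 1 1 0
1 1 1 0
1 1 1 1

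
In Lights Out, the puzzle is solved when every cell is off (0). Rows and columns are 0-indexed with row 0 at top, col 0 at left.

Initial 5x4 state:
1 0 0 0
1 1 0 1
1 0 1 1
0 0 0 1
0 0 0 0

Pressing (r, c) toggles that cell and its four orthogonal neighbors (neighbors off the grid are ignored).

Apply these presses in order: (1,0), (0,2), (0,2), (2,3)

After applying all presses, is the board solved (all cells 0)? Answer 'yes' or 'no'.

Answer: yes

Derivation:
After press 1 at (1,0):
0 0 0 0
0 0 0 1
0 0 1 1
0 0 0 1
0 0 0 0

After press 2 at (0,2):
0 1 1 1
0 0 1 1
0 0 1 1
0 0 0 1
0 0 0 0

After press 3 at (0,2):
0 0 0 0
0 0 0 1
0 0 1 1
0 0 0 1
0 0 0 0

After press 4 at (2,3):
0 0 0 0
0 0 0 0
0 0 0 0
0 0 0 0
0 0 0 0

Lights still on: 0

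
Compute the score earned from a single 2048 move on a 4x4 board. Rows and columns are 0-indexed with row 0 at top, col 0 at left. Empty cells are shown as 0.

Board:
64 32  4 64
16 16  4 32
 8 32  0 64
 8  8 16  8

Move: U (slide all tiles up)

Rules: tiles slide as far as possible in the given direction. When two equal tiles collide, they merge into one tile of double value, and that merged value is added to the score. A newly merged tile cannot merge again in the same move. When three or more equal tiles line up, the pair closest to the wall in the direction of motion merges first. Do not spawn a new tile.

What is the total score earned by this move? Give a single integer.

Answer: 24

Derivation:
Slide up:
col 0: [64, 16, 8, 8] -> [64, 16, 16, 0]  score +16 (running 16)
col 1: [32, 16, 32, 8] -> [32, 16, 32, 8]  score +0 (running 16)
col 2: [4, 4, 0, 16] -> [8, 16, 0, 0]  score +8 (running 24)
col 3: [64, 32, 64, 8] -> [64, 32, 64, 8]  score +0 (running 24)
Board after move:
64 32  8 64
16 16 16 32
16 32  0 64
 0  8  0  8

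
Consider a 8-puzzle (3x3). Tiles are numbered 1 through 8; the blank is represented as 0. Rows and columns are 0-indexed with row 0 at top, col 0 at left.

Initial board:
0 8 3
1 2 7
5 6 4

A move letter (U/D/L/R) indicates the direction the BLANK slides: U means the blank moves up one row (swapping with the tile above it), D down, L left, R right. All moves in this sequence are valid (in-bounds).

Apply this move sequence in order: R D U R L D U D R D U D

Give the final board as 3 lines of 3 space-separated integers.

After move 1 (R):
8 0 3
1 2 7
5 6 4

After move 2 (D):
8 2 3
1 0 7
5 6 4

After move 3 (U):
8 0 3
1 2 7
5 6 4

After move 4 (R):
8 3 0
1 2 7
5 6 4

After move 5 (L):
8 0 3
1 2 7
5 6 4

After move 6 (D):
8 2 3
1 0 7
5 6 4

After move 7 (U):
8 0 3
1 2 7
5 6 4

After move 8 (D):
8 2 3
1 0 7
5 6 4

After move 9 (R):
8 2 3
1 7 0
5 6 4

After move 10 (D):
8 2 3
1 7 4
5 6 0

After move 11 (U):
8 2 3
1 7 0
5 6 4

After move 12 (D):
8 2 3
1 7 4
5 6 0

Answer: 8 2 3
1 7 4
5 6 0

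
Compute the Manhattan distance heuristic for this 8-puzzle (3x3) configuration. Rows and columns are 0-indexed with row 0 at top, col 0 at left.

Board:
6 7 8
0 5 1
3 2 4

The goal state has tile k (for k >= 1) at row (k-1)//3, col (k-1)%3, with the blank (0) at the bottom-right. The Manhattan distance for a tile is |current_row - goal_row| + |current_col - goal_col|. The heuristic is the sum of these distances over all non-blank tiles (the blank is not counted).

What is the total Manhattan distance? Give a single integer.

Tile 6: (0,0)->(1,2) = 3
Tile 7: (0,1)->(2,0) = 3
Tile 8: (0,2)->(2,1) = 3
Tile 5: (1,1)->(1,1) = 0
Tile 1: (1,2)->(0,0) = 3
Tile 3: (2,0)->(0,2) = 4
Tile 2: (2,1)->(0,1) = 2
Tile 4: (2,2)->(1,0) = 3
Sum: 3 + 3 + 3 + 0 + 3 + 4 + 2 + 3 = 21

Answer: 21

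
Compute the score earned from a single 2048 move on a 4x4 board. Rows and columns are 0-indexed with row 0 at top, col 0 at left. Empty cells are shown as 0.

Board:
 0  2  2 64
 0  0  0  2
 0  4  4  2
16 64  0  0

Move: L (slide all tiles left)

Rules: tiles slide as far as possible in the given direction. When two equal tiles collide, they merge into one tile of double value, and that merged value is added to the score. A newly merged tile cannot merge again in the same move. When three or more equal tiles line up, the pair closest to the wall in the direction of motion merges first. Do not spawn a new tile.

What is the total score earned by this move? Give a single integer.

Answer: 12

Derivation:
Slide left:
row 0: [0, 2, 2, 64] -> [4, 64, 0, 0]  score +4 (running 4)
row 1: [0, 0, 0, 2] -> [2, 0, 0, 0]  score +0 (running 4)
row 2: [0, 4, 4, 2] -> [8, 2, 0, 0]  score +8 (running 12)
row 3: [16, 64, 0, 0] -> [16, 64, 0, 0]  score +0 (running 12)
Board after move:
 4 64  0  0
 2  0  0  0
 8  2  0  0
16 64  0  0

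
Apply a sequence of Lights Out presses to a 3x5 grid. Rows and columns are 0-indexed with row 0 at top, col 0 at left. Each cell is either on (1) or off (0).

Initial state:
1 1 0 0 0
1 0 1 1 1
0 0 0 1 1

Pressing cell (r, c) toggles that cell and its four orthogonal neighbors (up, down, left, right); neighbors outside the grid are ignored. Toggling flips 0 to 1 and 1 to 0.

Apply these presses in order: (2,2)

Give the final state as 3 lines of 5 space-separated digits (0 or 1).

After press 1 at (2,2):
1 1 0 0 0
1 0 0 1 1
0 1 1 0 1

Answer: 1 1 0 0 0
1 0 0 1 1
0 1 1 0 1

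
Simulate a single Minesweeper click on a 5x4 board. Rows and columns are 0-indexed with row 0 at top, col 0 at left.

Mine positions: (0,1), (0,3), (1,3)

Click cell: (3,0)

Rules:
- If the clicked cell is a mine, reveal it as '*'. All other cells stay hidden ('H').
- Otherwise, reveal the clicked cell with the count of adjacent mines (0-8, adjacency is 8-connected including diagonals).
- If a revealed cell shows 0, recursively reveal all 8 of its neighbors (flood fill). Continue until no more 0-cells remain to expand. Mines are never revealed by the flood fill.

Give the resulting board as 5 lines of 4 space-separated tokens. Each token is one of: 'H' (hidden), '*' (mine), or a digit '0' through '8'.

H H H H
1 1 3 H
0 0 1 1
0 0 0 0
0 0 0 0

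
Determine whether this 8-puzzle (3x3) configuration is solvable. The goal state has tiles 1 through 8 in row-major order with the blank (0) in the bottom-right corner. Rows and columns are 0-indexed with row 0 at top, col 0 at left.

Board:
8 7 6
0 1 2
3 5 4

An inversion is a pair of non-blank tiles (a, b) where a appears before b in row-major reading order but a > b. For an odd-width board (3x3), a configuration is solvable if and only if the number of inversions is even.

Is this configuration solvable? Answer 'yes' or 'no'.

Answer: no

Derivation:
Inversions (pairs i<j in row-major order where tile[i] > tile[j] > 0): 19
19 is odd, so the puzzle is not solvable.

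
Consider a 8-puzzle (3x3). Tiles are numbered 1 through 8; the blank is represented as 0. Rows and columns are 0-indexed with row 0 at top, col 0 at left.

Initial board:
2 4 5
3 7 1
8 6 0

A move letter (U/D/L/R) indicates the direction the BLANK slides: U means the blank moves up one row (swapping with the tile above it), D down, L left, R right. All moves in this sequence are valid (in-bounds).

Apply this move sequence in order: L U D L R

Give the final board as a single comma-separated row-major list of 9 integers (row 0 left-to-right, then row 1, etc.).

Answer: 2, 4, 5, 3, 7, 1, 8, 0, 6

Derivation:
After move 1 (L):
2 4 5
3 7 1
8 0 6

After move 2 (U):
2 4 5
3 0 1
8 7 6

After move 3 (D):
2 4 5
3 7 1
8 0 6

After move 4 (L):
2 4 5
3 7 1
0 8 6

After move 5 (R):
2 4 5
3 7 1
8 0 6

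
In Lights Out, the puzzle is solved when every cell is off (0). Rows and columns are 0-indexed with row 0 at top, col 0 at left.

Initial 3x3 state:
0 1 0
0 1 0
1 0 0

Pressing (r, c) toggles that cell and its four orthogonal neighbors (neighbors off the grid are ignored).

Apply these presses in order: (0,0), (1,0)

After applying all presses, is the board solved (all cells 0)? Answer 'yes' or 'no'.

After press 1 at (0,0):
1 0 0
1 1 0
1 0 0

After press 2 at (1,0):
0 0 0
0 0 0
0 0 0

Lights still on: 0

Answer: yes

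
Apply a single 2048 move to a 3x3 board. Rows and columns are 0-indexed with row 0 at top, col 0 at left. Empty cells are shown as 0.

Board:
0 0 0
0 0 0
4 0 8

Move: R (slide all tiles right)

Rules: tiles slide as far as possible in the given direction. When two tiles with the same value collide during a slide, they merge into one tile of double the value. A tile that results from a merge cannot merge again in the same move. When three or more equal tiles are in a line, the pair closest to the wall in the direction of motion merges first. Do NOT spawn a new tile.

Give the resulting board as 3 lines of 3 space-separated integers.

Answer: 0 0 0
0 0 0
0 4 8

Derivation:
Slide right:
row 0: [0, 0, 0] -> [0, 0, 0]
row 1: [0, 0, 0] -> [0, 0, 0]
row 2: [4, 0, 8] -> [0, 4, 8]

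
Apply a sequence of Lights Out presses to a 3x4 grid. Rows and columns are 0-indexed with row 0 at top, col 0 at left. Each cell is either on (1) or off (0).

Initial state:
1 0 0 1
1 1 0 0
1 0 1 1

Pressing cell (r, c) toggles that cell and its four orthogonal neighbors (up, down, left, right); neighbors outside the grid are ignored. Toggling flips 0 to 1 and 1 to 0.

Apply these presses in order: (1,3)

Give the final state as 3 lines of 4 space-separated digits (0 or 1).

Answer: 1 0 0 0
1 1 1 1
1 0 1 0

Derivation:
After press 1 at (1,3):
1 0 0 0
1 1 1 1
1 0 1 0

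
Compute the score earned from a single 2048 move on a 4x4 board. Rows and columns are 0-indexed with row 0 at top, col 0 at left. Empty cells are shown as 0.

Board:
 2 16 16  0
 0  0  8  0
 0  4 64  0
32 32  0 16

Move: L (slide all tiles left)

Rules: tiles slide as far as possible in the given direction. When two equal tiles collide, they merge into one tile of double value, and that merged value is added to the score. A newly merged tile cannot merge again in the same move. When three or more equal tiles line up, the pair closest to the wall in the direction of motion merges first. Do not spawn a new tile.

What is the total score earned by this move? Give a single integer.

Slide left:
row 0: [2, 16, 16, 0] -> [2, 32, 0, 0]  score +32 (running 32)
row 1: [0, 0, 8, 0] -> [8, 0, 0, 0]  score +0 (running 32)
row 2: [0, 4, 64, 0] -> [4, 64, 0, 0]  score +0 (running 32)
row 3: [32, 32, 0, 16] -> [64, 16, 0, 0]  score +64 (running 96)
Board after move:
 2 32  0  0
 8  0  0  0
 4 64  0  0
64 16  0  0

Answer: 96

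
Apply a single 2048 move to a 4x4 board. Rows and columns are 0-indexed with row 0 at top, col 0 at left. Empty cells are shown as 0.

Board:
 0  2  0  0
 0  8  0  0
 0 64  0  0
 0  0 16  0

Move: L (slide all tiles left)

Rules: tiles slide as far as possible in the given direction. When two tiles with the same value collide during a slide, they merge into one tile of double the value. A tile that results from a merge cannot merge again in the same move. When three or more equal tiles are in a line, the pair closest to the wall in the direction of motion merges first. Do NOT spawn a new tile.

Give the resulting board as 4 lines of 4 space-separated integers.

Slide left:
row 0: [0, 2, 0, 0] -> [2, 0, 0, 0]
row 1: [0, 8, 0, 0] -> [8, 0, 0, 0]
row 2: [0, 64, 0, 0] -> [64, 0, 0, 0]
row 3: [0, 0, 16, 0] -> [16, 0, 0, 0]

Answer:  2  0  0  0
 8  0  0  0
64  0  0  0
16  0  0  0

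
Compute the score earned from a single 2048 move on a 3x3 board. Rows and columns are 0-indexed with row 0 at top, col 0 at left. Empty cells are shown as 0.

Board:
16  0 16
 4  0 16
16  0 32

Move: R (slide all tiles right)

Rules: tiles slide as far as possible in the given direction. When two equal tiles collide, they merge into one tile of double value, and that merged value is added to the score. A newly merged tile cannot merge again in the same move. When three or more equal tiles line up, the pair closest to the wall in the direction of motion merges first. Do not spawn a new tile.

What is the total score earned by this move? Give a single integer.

Slide right:
row 0: [16, 0, 16] -> [0, 0, 32]  score +32 (running 32)
row 1: [4, 0, 16] -> [0, 4, 16]  score +0 (running 32)
row 2: [16, 0, 32] -> [0, 16, 32]  score +0 (running 32)
Board after move:
 0  0 32
 0  4 16
 0 16 32

Answer: 32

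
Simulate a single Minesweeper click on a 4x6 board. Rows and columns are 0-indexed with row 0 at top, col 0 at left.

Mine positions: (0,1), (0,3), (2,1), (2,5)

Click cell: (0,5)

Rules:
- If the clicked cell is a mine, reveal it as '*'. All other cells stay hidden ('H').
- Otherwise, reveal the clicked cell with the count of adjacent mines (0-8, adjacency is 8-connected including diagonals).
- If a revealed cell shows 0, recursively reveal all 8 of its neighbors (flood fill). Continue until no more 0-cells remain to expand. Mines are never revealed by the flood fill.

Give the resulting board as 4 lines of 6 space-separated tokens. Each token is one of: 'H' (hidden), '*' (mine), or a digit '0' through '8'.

H H H H 1 0
H H H H 2 1
H H H H H H
H H H H H H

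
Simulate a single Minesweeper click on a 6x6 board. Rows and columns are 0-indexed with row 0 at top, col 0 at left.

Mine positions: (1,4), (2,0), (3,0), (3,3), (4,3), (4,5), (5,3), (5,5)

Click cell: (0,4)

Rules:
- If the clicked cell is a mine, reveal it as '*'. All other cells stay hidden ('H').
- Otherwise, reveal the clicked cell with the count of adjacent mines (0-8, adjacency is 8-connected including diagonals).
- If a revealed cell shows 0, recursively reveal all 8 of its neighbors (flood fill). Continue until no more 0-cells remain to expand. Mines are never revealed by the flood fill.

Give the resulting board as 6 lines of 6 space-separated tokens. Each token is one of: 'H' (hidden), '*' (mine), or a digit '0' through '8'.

H H H H 1 H
H H H H H H
H H H H H H
H H H H H H
H H H H H H
H H H H H H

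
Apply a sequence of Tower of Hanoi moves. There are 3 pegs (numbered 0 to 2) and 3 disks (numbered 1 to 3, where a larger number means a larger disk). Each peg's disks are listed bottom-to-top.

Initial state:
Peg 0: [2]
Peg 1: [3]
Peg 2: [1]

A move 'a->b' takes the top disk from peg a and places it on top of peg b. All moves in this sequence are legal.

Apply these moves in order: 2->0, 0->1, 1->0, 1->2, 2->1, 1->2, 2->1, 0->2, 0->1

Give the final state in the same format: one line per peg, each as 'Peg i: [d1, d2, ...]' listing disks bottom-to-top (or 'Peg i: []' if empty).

After move 1 (2->0):
Peg 0: [2, 1]
Peg 1: [3]
Peg 2: []

After move 2 (0->1):
Peg 0: [2]
Peg 1: [3, 1]
Peg 2: []

After move 3 (1->0):
Peg 0: [2, 1]
Peg 1: [3]
Peg 2: []

After move 4 (1->2):
Peg 0: [2, 1]
Peg 1: []
Peg 2: [3]

After move 5 (2->1):
Peg 0: [2, 1]
Peg 1: [3]
Peg 2: []

After move 6 (1->2):
Peg 0: [2, 1]
Peg 1: []
Peg 2: [3]

After move 7 (2->1):
Peg 0: [2, 1]
Peg 1: [3]
Peg 2: []

After move 8 (0->2):
Peg 0: [2]
Peg 1: [3]
Peg 2: [1]

After move 9 (0->1):
Peg 0: []
Peg 1: [3, 2]
Peg 2: [1]

Answer: Peg 0: []
Peg 1: [3, 2]
Peg 2: [1]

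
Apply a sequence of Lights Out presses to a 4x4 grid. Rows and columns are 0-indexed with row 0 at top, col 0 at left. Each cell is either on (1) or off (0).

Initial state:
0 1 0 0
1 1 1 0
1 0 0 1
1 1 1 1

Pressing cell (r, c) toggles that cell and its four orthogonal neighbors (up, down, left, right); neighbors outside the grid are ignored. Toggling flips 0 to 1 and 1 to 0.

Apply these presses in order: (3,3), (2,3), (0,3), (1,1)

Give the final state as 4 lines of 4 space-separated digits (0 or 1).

After press 1 at (3,3):
0 1 0 0
1 1 1 0
1 0 0 0
1 1 0 0

After press 2 at (2,3):
0 1 0 0
1 1 1 1
1 0 1 1
1 1 0 1

After press 3 at (0,3):
0 1 1 1
1 1 1 0
1 0 1 1
1 1 0 1

After press 4 at (1,1):
0 0 1 1
0 0 0 0
1 1 1 1
1 1 0 1

Answer: 0 0 1 1
0 0 0 0
1 1 1 1
1 1 0 1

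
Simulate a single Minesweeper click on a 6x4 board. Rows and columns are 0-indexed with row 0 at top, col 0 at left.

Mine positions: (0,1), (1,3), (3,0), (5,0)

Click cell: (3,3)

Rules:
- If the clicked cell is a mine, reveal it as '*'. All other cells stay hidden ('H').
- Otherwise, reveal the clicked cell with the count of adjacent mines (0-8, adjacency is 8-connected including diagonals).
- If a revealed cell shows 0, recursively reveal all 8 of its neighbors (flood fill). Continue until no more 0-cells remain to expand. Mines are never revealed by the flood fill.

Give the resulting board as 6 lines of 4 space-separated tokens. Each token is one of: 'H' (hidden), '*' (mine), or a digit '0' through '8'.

H H H H
H H H H
H 1 1 1
H 1 0 0
H 2 0 0
H 1 0 0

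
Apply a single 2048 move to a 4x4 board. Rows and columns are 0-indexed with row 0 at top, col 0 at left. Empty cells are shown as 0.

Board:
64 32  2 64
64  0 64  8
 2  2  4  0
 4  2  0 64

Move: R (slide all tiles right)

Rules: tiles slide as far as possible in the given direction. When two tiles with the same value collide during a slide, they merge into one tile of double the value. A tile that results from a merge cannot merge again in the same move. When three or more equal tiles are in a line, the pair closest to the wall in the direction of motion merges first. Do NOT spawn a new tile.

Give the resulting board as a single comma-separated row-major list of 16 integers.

Slide right:
row 0: [64, 32, 2, 64] -> [64, 32, 2, 64]
row 1: [64, 0, 64, 8] -> [0, 0, 128, 8]
row 2: [2, 2, 4, 0] -> [0, 0, 4, 4]
row 3: [4, 2, 0, 64] -> [0, 4, 2, 64]

Answer: 64, 32, 2, 64, 0, 0, 128, 8, 0, 0, 4, 4, 0, 4, 2, 64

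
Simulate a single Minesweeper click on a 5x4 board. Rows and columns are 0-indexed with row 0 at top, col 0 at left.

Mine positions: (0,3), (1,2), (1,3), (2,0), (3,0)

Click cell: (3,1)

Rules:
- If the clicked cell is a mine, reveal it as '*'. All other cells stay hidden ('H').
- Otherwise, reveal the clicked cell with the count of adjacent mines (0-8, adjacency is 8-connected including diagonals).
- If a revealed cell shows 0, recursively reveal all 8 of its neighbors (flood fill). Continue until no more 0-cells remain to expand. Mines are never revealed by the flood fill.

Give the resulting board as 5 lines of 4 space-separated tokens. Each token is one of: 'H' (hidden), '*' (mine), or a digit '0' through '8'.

H H H H
H H H H
H H H H
H 2 H H
H H H H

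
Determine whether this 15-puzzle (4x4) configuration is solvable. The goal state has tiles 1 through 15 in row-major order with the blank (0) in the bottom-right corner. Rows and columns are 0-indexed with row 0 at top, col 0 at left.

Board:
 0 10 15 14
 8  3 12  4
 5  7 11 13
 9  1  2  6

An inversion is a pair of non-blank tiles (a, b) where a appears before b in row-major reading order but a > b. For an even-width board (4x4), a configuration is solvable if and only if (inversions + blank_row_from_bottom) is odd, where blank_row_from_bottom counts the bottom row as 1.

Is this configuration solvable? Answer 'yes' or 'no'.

Answer: yes

Derivation:
Inversions: 69
Blank is in row 0 (0-indexed from top), which is row 4 counting from the bottom (bottom = 1).
69 + 4 = 73, which is odd, so the puzzle is solvable.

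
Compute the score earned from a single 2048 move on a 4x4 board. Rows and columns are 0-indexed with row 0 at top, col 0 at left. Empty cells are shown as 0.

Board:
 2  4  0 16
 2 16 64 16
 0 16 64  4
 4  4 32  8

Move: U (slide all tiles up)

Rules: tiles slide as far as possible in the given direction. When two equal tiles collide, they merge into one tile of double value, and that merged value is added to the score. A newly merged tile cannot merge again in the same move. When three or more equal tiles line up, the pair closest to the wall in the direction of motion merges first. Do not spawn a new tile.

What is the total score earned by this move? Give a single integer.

Answer: 196

Derivation:
Slide up:
col 0: [2, 2, 0, 4] -> [4, 4, 0, 0]  score +4 (running 4)
col 1: [4, 16, 16, 4] -> [4, 32, 4, 0]  score +32 (running 36)
col 2: [0, 64, 64, 32] -> [128, 32, 0, 0]  score +128 (running 164)
col 3: [16, 16, 4, 8] -> [32, 4, 8, 0]  score +32 (running 196)
Board after move:
  4   4 128  32
  4  32  32   4
  0   4   0   8
  0   0   0   0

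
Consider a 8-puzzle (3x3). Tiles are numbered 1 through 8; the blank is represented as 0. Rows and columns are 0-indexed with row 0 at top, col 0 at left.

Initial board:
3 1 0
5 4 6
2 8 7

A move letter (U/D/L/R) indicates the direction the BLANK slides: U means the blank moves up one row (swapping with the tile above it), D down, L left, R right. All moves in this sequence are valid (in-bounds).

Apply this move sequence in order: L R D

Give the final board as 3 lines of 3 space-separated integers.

Answer: 3 1 6
5 4 0
2 8 7

Derivation:
After move 1 (L):
3 0 1
5 4 6
2 8 7

After move 2 (R):
3 1 0
5 4 6
2 8 7

After move 3 (D):
3 1 6
5 4 0
2 8 7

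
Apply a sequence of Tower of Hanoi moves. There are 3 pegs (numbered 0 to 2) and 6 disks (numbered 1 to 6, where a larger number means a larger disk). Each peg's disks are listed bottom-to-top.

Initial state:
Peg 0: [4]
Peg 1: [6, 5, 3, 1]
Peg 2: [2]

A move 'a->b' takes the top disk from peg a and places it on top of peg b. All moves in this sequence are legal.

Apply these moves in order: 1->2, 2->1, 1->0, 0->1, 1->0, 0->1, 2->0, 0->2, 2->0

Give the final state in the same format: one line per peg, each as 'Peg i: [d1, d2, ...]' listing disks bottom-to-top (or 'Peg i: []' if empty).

After move 1 (1->2):
Peg 0: [4]
Peg 1: [6, 5, 3]
Peg 2: [2, 1]

After move 2 (2->1):
Peg 0: [4]
Peg 1: [6, 5, 3, 1]
Peg 2: [2]

After move 3 (1->0):
Peg 0: [4, 1]
Peg 1: [6, 5, 3]
Peg 2: [2]

After move 4 (0->1):
Peg 0: [4]
Peg 1: [6, 5, 3, 1]
Peg 2: [2]

After move 5 (1->0):
Peg 0: [4, 1]
Peg 1: [6, 5, 3]
Peg 2: [2]

After move 6 (0->1):
Peg 0: [4]
Peg 1: [6, 5, 3, 1]
Peg 2: [2]

After move 7 (2->0):
Peg 0: [4, 2]
Peg 1: [6, 5, 3, 1]
Peg 2: []

After move 8 (0->2):
Peg 0: [4]
Peg 1: [6, 5, 3, 1]
Peg 2: [2]

After move 9 (2->0):
Peg 0: [4, 2]
Peg 1: [6, 5, 3, 1]
Peg 2: []

Answer: Peg 0: [4, 2]
Peg 1: [6, 5, 3, 1]
Peg 2: []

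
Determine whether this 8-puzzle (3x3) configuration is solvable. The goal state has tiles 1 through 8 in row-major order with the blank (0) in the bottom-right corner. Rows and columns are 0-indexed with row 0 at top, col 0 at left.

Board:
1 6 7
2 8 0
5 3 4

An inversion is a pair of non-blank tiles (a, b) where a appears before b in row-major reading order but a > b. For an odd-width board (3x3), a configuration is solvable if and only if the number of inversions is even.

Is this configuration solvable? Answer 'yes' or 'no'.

Answer: no

Derivation:
Inversions (pairs i<j in row-major order where tile[i] > tile[j] > 0): 13
13 is odd, so the puzzle is not solvable.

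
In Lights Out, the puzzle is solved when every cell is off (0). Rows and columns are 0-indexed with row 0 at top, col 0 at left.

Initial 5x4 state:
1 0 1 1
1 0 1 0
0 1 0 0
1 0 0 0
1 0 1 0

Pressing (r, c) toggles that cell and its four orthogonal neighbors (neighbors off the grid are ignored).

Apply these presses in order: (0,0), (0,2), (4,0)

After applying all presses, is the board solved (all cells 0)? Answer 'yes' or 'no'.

Answer: no

Derivation:
After press 1 at (0,0):
0 1 1 1
0 0 1 0
0 1 0 0
1 0 0 0
1 0 1 0

After press 2 at (0,2):
0 0 0 0
0 0 0 0
0 1 0 0
1 0 0 0
1 0 1 0

After press 3 at (4,0):
0 0 0 0
0 0 0 0
0 1 0 0
0 0 0 0
0 1 1 0

Lights still on: 3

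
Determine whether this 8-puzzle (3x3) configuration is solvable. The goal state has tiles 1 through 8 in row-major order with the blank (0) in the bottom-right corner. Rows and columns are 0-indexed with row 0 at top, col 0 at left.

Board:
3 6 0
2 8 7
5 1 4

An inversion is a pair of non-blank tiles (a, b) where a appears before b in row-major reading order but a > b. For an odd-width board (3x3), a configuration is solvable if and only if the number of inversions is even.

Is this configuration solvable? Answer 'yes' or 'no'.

Inversions (pairs i<j in row-major order where tile[i] > tile[j] > 0): 16
16 is even, so the puzzle is solvable.

Answer: yes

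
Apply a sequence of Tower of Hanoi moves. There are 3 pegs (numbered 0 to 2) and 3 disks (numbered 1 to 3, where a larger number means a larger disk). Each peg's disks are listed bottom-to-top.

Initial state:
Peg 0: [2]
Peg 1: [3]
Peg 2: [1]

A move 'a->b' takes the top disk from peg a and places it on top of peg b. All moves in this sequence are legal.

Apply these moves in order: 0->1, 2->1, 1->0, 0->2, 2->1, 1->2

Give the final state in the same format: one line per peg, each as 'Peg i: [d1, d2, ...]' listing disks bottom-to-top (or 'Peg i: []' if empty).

Answer: Peg 0: []
Peg 1: [3, 2]
Peg 2: [1]

Derivation:
After move 1 (0->1):
Peg 0: []
Peg 1: [3, 2]
Peg 2: [1]

After move 2 (2->1):
Peg 0: []
Peg 1: [3, 2, 1]
Peg 2: []

After move 3 (1->0):
Peg 0: [1]
Peg 1: [3, 2]
Peg 2: []

After move 4 (0->2):
Peg 0: []
Peg 1: [3, 2]
Peg 2: [1]

After move 5 (2->1):
Peg 0: []
Peg 1: [3, 2, 1]
Peg 2: []

After move 6 (1->2):
Peg 0: []
Peg 1: [3, 2]
Peg 2: [1]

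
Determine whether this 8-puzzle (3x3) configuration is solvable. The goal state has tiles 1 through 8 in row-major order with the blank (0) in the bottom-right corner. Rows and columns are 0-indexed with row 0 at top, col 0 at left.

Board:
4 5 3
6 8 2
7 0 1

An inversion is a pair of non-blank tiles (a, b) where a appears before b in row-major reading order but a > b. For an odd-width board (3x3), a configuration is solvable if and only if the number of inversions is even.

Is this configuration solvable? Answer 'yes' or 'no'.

Answer: no

Derivation:
Inversions (pairs i<j in row-major order where tile[i] > tile[j] > 0): 15
15 is odd, so the puzzle is not solvable.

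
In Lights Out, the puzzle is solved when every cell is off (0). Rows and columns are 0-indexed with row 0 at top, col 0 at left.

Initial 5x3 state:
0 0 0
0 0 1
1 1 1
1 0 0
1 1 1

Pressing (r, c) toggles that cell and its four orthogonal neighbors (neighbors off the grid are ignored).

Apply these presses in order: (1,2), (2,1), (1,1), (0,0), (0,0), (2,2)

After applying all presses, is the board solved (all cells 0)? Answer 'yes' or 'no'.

Answer: no

Derivation:
After press 1 at (1,2):
0 0 1
0 1 0
1 1 0
1 0 0
1 1 1

After press 2 at (2,1):
0 0 1
0 0 0
0 0 1
1 1 0
1 1 1

After press 3 at (1,1):
0 1 1
1 1 1
0 1 1
1 1 0
1 1 1

After press 4 at (0,0):
1 0 1
0 1 1
0 1 1
1 1 0
1 1 1

After press 5 at (0,0):
0 1 1
1 1 1
0 1 1
1 1 0
1 1 1

After press 6 at (2,2):
0 1 1
1 1 0
0 0 0
1 1 1
1 1 1

Lights still on: 10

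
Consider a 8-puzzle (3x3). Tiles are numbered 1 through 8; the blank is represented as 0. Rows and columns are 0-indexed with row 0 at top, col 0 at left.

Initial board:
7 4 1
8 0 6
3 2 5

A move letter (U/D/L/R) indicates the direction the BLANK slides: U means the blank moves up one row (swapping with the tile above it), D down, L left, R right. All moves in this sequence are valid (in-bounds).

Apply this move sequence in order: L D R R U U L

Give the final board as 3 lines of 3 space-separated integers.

Answer: 7 0 4
3 8 1
2 5 6

Derivation:
After move 1 (L):
7 4 1
0 8 6
3 2 5

After move 2 (D):
7 4 1
3 8 6
0 2 5

After move 3 (R):
7 4 1
3 8 6
2 0 5

After move 4 (R):
7 4 1
3 8 6
2 5 0

After move 5 (U):
7 4 1
3 8 0
2 5 6

After move 6 (U):
7 4 0
3 8 1
2 5 6

After move 7 (L):
7 0 4
3 8 1
2 5 6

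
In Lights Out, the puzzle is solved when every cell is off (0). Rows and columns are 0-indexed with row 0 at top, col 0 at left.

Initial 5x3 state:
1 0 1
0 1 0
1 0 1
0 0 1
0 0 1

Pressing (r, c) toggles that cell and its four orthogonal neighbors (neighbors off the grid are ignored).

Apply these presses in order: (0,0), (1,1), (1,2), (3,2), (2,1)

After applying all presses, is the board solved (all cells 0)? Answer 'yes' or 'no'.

Answer: yes

Derivation:
After press 1 at (0,0):
0 1 1
1 1 0
1 0 1
0 0 1
0 0 1

After press 2 at (1,1):
0 0 1
0 0 1
1 1 1
0 0 1
0 0 1

After press 3 at (1,2):
0 0 0
0 1 0
1 1 0
0 0 1
0 0 1

After press 4 at (3,2):
0 0 0
0 1 0
1 1 1
0 1 0
0 0 0

After press 5 at (2,1):
0 0 0
0 0 0
0 0 0
0 0 0
0 0 0

Lights still on: 0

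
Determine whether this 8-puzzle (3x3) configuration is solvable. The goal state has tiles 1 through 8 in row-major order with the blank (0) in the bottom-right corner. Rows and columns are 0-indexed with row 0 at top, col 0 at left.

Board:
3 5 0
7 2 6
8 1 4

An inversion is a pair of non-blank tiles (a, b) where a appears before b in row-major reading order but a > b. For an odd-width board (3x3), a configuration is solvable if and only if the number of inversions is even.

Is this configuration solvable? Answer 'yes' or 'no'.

Answer: yes

Derivation:
Inversions (pairs i<j in row-major order where tile[i] > tile[j] > 0): 14
14 is even, so the puzzle is solvable.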